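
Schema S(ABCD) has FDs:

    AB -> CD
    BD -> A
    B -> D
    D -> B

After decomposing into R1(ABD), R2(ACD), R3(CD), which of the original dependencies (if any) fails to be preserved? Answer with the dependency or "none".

AB → CD: restricted closure across fragments reaches CD.
BD → A lies within R1.
B → D lies within R1.
D → B lies within R1.
Every dependency is enforceable on the fragments, so the decomposition is dependency-preserving.

none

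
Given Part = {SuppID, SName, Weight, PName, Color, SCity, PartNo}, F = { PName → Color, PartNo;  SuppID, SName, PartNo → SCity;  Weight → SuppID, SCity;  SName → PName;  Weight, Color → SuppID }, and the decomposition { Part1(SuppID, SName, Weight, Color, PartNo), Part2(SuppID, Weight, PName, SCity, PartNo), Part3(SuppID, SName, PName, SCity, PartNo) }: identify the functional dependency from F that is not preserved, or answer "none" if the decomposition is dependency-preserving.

Check PName → Color, PartNo: no single fragment contains all of {PName, Color, PartNo}, and the restricted closure of {PName} across the fragments never reaches {Color, PartNo}.
SuppID, SName, PartNo → SCity is preserved.
Weight → SuppID, SCity is preserved.
SName → PName is preserved.
Weight, Color → SuppID is preserved.

PName → Color, PartNo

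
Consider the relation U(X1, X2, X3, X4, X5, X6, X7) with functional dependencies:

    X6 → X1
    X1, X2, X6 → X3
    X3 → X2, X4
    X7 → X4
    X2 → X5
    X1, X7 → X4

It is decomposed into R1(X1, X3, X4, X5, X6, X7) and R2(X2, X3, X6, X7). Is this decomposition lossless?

Yes

Common attributes: R1 ∩ R2 = {X3, X6, X7}.
Closure of {X3, X6, X7}: X6 → X1 applies, adding X1; X3 → X2, X4 applies, adding X2, X4; X2 → X5 applies, adding X5. So (X3, X6, X7)⁺ = {X1, X2, X3, X4, X5, X6, X7}.
This closure contains every attribute of R1, so R1 ∩ R2 → R1. The join is lossless.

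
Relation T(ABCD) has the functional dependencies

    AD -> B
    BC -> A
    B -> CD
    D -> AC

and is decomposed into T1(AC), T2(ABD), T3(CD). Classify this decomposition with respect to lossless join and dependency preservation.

lossless and dependency-preserving

Lossless test (chase): Rows 2 and 3 agree on D; apply D→AC and equate their AC entries. Rows 2 and 3 agree on AD; apply AD→B and equate their B entries. Row 2 is now all distinguished symbols — the join is lossless.
Dependency preservation: BC → A; B → CD; D → AC are not contained in any single fragment, but the restricted closure of each left-hand side across the fragments still reaches the right-hand side; the remaining FDs each lie inside some fragment. All dependencies are preserved.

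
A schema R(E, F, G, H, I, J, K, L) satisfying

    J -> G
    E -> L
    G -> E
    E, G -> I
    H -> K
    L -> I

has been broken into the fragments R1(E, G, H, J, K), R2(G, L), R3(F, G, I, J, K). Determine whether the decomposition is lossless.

Chase test. Columns are E, F, G, H, I, J, K, L; row i has aⱼ where attribute j ∈ Ri, else bᵢⱼ.
Initial tableau (one row per fragment):
  row 1: a1 b12 a3 a4 b15 a6 a7 b18
  row 2: b21 b22 a3 b24 b25 b26 b27 a8
  row 3: b31 a2 a3 b34 a5 a6 a7 b38
Rows 1 and 2 agree on G; apply G→E and equate their E entries.
Rows 1 and 3 agree on G; apply G→E and equate their E entries.
Rows 1 and 2 agree on E, G; apply E, G→I and equate their I entries.
Rows 1 and 3 agree on E, G; apply E, G→I and equate their I entries.
Rows 1 and 2 agree on E; apply E→L and equate their L entries.
Rows 1 and 3 agree on E; apply E→L and equate their L entries.
No row becomes fully distinguished — the join is lossy.

No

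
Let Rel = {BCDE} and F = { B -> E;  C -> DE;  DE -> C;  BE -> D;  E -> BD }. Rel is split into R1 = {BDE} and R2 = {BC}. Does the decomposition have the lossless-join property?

Yes

Common attributes: R1 ∩ R2 = {B}.
Closure of {B}: B → E applies, adding E; BE → D applies, adding D; DE → C applies, adding C. So (B)⁺ = {BCDE}.
This closure contains every attribute of R1, so R1 ∩ R2 → R1. The join is lossless.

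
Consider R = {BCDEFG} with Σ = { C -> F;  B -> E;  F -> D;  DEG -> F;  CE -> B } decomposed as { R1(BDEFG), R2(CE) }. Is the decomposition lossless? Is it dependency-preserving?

Lossless test: (E)⁺ = {E}, which is a superkey of neither fragment — lossy.
Dependency preservation: the restricted closure of {C} across the fragments never reaches {F}, so C → F cannot be enforced without a join — not preserved.

lossy and not dependency-preserving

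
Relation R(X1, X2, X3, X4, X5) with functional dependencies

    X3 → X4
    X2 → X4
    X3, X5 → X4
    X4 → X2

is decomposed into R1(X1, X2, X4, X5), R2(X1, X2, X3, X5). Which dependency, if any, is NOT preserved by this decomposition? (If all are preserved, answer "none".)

X3 → X4: restricted closure across fragments reaches X4.
X2 → X4 lies within R1.
X3, X5 → X4: restricted closure across fragments reaches X4.
X4 → X2 lies within R1.
Every dependency is enforceable on the fragments, so the decomposition is dependency-preserving.

none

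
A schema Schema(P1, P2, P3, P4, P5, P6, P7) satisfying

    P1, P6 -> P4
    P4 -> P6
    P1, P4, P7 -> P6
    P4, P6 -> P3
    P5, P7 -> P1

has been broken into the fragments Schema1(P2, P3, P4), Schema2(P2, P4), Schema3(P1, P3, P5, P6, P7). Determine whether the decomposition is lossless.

Chase test. Columns are P1, P2, P3, P4, P5, P6, P7; row i has aⱼ where attribute j ∈ Schemai, else bᵢⱼ.
Initial tableau (one row per fragment):
  row 1: b11 a2 a3 a4 b15 b16 b17
  row 2: b21 a2 b23 a4 b25 b26 b27
  row 3: a1 b32 a3 b34 a5 a6 a7
Rows 1 and 2 agree on P4; apply P4→P6 and equate their P6 entries.
Rows 1 and 2 agree on P4, P6; apply P4, P6→P3 and equate their P3 entries.
No row becomes fully distinguished — the join is lossy.

No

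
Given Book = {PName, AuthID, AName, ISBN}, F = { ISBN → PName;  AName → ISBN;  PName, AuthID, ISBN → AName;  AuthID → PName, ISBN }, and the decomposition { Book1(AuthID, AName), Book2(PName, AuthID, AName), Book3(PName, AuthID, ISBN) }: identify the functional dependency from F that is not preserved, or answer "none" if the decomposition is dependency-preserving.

AName → ISBN

Check AName → ISBN: no single fragment contains all of {AName, ISBN}, and the restricted closure of {AName} across the fragments never reaches {ISBN}.
ISBN → PName is preserved.
PName, AuthID, ISBN → AName is preserved.
AuthID → PName, ISBN is preserved.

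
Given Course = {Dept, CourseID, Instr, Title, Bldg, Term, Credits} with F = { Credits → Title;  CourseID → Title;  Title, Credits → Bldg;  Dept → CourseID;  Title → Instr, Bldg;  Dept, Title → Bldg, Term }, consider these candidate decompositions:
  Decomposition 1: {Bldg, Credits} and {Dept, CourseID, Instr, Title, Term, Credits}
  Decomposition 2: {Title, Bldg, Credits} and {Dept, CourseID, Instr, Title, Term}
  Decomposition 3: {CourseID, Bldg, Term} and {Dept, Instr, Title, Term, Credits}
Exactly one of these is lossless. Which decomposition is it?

Decomposition 1

Decomposition 1: common = {Credits}, closure = {Instr, Title, Bldg, Credits} → lossless.
Decomposition 2: common = {Title}, closure = {Instr, Title, Bldg} → lossy.
Decomposition 3: common = {Term}, closure = {Term} → lossy.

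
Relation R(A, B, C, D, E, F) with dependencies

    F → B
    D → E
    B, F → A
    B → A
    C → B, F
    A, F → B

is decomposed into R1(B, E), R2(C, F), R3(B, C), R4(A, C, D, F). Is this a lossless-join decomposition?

No

Chase test. Columns are A, B, C, D, E, F; row i has aⱼ where attribute j ∈ Ri, else bᵢⱼ.
Initial tableau (one row per fragment):
  row 1: b11 a2 b13 b14 a5 b16
  row 2: b21 b22 a3 b24 b25 a6
  row 3: b31 a2 a3 b34 b35 b36
  row 4: a1 b42 a3 a4 b45 a6
Rows 2 and 4 agree on F; apply F→B and equate their B entries.
Rows 2 and 4 agree on B, F; apply B, F→A and equate their A entries.
Rows 1 and 3 agree on B; apply B→A and equate their A entries.
Rows 2 and 3 agree on C; apply C→B, F and equate their B, F entries.
Rows 2 and 3 agree on B, F; apply B, F→A and equate their A entries.
No row becomes fully distinguished — the join is lossy.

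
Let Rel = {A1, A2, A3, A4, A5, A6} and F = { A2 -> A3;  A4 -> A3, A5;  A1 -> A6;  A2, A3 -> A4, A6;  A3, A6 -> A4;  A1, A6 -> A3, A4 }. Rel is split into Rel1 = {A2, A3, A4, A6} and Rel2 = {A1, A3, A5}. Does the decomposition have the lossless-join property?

No

Common attributes: Rel1 ∩ Rel2 = {A3}.
No dependency enlarges {A3}, so (A3)⁺ = {A3}.
The closure contains neither all of Rel1 = {A2, A3, A4, A6} nor all of Rel2 = {A1, A3, A5}, so the common attributes are not a superkey of either fragment. The join is lossy.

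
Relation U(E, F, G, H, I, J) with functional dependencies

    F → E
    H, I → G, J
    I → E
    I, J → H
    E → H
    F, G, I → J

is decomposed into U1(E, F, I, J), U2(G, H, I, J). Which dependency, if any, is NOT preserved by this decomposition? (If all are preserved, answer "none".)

E → H

Check E → H: no single fragment contains all of {E, H}, and the restricted closure of {E} across the fragments never reaches {H}.
F → E is preserved.
H, I → G, J is preserved.
I → E is preserved.
I, J → H is preserved.
F, G, I → J is preserved.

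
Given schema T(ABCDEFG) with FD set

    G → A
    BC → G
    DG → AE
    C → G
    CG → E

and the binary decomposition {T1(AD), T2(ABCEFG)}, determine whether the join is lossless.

No

Common attributes: T1 ∩ T2 = {A}.
No dependency enlarges {A}, so (A)⁺ = {A}.
The closure contains neither all of T1 = {AD} nor all of T2 = {ABCEFG}, so the common attributes are not a superkey of either fragment. The join is lossy.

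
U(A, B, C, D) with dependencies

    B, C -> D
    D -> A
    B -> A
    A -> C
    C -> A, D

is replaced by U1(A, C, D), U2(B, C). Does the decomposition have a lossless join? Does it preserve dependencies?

lossless and dependency-preserving

Lossless test: (C)⁺ = {A, C, D}, which contains all of one fragment — lossless.
Dependency preservation: B, C → D; B → A are not contained in any single fragment, but the restricted closure of each left-hand side across the fragments still reaches the right-hand side; the remaining FDs each lie inside some fragment. All dependencies are preserved.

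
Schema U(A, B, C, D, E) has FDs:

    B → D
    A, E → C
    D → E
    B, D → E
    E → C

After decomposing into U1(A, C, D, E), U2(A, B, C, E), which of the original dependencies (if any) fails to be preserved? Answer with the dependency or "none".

Check B → D: no single fragment contains all of {B, D}, and the restricted closure of {B} across the fragments never reaches {D}.
A, E → C is preserved.
D → E is preserved.
B, D → E is preserved.
E → C is preserved.

B → D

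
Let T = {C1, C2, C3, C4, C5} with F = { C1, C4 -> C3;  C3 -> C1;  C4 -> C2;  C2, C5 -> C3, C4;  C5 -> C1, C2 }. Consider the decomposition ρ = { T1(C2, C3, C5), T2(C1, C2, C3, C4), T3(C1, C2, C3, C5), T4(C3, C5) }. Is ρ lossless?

Chase test. Columns are C1, C2, C3, C4, C5; row i has aⱼ where attribute j ∈ Ti, else bᵢⱼ.
Initial tableau (one row per fragment):
  row 1: b11 a2 a3 b14 a5
  row 2: a1 a2 a3 a4 b25
  row 3: a1 a2 a3 b34 a5
  row 4: b41 b42 a3 b44 a5
Rows 1 and 2 agree on C3; apply C3→C1 and equate their C1 entries.
Rows 1 and 4 agree on C3; apply C3→C1 and equate their C1 entries.
Rows 1 and 3 agree on C2, C5; apply C2, C5→C3, C4 and equate their C3, C4 entries.
Rows 1 and 4 agree on C5; apply C5→C1, C2 and equate their C1, C2 entries.
Rows 1 and 4 agree on C2, C5; apply C2, C5→C3, C4 and equate their C3, C4 entries.
No row becomes fully distinguished — the join is lossy.

No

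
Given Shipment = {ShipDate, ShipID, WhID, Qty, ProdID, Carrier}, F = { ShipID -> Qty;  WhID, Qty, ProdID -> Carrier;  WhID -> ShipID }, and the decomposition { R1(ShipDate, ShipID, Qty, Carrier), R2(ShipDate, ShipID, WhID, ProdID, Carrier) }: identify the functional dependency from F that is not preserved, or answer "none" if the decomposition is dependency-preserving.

none

ShipID → Qty lies within R1.
WhID, Qty, ProdID → Carrier: restricted closure across fragments reaches Carrier.
WhID → ShipID lies within R2.
Every dependency is enforceable on the fragments, so the decomposition is dependency-preserving.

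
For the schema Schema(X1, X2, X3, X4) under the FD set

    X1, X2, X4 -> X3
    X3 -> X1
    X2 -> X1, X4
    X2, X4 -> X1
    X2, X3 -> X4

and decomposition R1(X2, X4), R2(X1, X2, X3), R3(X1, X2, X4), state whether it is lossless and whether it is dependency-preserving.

Lossless test (chase): Rows 1 and 2 agree on X2; apply X2→X1, X4 and equate their X1, X4 entries. Rows 1 and 2 agree on X1, X2, X4; apply X1, X2, X4→X3 and equate their X3 entries. Rows 1 and 3 agree on X1, X2, X4; apply X1, X2, X4→X3 and equate their X3 entries. Row 1 is now all distinguished symbols — the join is lossless.
Dependency preservation: X1, X2, X4 → X3; X2, X3 → X4 are not contained in any single fragment, but the restricted closure of each left-hand side across the fragments still reaches the right-hand side; the remaining FDs each lie inside some fragment. All dependencies are preserved.

lossless and dependency-preserving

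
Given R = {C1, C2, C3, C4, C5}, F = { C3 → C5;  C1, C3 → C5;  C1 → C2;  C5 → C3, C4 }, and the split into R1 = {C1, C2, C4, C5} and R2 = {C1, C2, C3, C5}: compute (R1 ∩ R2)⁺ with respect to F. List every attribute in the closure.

R1 ∩ R2 = {C1, C2, C5}.
C5 → C3, C4 applies, adding C3, C4
Closure: {C1, C2, C3, C4, C5}.

C1, C2, C3, C4, C5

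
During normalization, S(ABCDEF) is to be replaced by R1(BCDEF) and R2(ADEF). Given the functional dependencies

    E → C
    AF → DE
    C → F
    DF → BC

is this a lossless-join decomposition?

Common attributes: R1 ∩ R2 = {DEF}.
Closure of {DEF}: E → C applies, adding C; DF → BC applies, adding B. So (DEF)⁺ = {BCDEF}.
This closure contains every attribute of R1, so R1 ∩ R2 → R1. The join is lossless.

Yes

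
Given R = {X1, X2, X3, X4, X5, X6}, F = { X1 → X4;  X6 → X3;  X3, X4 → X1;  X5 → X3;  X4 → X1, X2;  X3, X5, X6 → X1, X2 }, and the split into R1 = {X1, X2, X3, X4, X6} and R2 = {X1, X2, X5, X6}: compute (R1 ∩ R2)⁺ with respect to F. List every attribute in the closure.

X1, X2, X3, X4, X6

R1 ∩ R2 = {X1, X2, X6}.
X1 → X4 applies, adding X4
X6 → X3 applies, adding X3
Closure: {X1, X2, X3, X4, X6}.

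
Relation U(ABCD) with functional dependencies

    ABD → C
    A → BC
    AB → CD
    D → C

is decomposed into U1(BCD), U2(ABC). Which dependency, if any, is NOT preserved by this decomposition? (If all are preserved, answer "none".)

Check AB → CD: no single fragment contains all of {ABCD}, and the restricted closure of {AB} across the fragments never reaches {CD}.
ABD → C is preserved.
A → BC is preserved.
D → C is preserved.

AB → CD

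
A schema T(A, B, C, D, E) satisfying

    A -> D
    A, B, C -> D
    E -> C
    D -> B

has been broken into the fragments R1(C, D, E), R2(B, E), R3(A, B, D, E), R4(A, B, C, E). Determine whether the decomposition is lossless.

Chase test. Columns are A, B, C, D, E; row i has aⱼ where attribute j ∈ Ri, else bᵢⱼ.
Initial tableau (one row per fragment):
  row 1: b11 b12 a3 a4 a5
  row 2: b21 a2 b23 b24 a5
  row 3: a1 a2 b33 a4 a5
  row 4: a1 a2 a3 b44 a5
Rows 3 and 4 agree on A; apply A→D and equate their D entries.
Rows 1 and 2 agree on E; apply E→C and equate their C entries.
Rows 1 and 3 agree on E; apply E→C and equate their C entries.
Rows 1 and 3 agree on D; apply D→B and equate their B entries.
Row 3 is now all distinguished symbols — the join is lossless.

Yes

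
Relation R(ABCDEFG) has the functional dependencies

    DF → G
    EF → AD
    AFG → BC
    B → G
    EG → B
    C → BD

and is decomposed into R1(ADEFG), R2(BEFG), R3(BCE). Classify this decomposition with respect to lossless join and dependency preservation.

lossy and not dependency-preserving

Lossless test (chase): Rows 1 and 2 agree on EF; apply EF→AD and equate their AD entries. Rows 1 and 2 agree on AFG; apply AFG→BC and equate their BC entries. Rows 1 and 3 agree on B; apply B→G and equate their G entries. No row becomes fully distinguished — the join is lossy.
Dependency preservation: the restricted closure of {AFG} across the fragments never reaches {BC}, so AFG → BC cannot be enforced without a join — not preserved.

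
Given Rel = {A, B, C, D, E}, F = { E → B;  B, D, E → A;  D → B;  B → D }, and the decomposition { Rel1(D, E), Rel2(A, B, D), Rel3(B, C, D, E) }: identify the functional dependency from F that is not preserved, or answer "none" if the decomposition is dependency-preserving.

B, D, E → A

Check B, D, E → A: no single fragment contains all of {A, B, D, E}, and the restricted closure of {B, D, E} across the fragments never reaches {A}.
E → B is preserved.
D → B is preserved.
B → D is preserved.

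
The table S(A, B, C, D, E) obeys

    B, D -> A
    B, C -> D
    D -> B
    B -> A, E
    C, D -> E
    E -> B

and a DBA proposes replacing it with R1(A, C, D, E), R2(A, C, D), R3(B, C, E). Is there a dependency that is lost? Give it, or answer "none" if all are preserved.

B, D → A: restricted closure across fragments reaches A.
B, C → D: restricted closure across fragments reaches D.
D → B: restricted closure across fragments reaches B.
B → A, E: restricted closure across fragments reaches A, E.
C, D → E lies within R1.
E → B lies within R3.
Every dependency is enforceable on the fragments, so the decomposition is dependency-preserving.

none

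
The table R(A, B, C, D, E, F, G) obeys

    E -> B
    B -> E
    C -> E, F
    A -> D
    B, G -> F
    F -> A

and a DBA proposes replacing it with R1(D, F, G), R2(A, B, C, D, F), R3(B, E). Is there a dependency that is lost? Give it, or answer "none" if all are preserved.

B, G -> F

Check B, G → F: no single fragment contains all of {B, F, G}, and the restricted closure of {B, G} across the fragments never reaches {F}.
E → B is preserved.
B → E is preserved.
C → E, F is preserved.
A → D is preserved.
F → A is preserved.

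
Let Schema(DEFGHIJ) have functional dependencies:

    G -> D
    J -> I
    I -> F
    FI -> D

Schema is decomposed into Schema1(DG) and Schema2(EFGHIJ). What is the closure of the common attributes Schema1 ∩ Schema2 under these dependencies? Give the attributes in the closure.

Schema1 ∩ Schema2 = {G}.
G → D applies, adding D
Closure: {DG}.

DG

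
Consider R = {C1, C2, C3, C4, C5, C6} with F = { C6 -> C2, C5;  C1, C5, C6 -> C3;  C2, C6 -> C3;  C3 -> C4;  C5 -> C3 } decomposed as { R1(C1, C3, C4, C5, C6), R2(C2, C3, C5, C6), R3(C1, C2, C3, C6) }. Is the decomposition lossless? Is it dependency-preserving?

Lossless test (chase): Rows 1 and 2 agree on C6; apply C6→C2, C5 and equate their C2, C5 entries. Rows 1 and 3 agree on C6; apply C6→C2, C5 and equate their C2, C5 entries. Rows 1 and 2 agree on C3; apply C3→C4 and equate their C4 entries. Rows 1 and 3 agree on C3; apply C3→C4 and equate their C4 entries. Row 1 is now all distinguished symbols — the join is lossless.
Dependency preservation: every FD's attributes lie within a single fragment, so each can be enforced locally — preserved.

lossless and dependency-preserving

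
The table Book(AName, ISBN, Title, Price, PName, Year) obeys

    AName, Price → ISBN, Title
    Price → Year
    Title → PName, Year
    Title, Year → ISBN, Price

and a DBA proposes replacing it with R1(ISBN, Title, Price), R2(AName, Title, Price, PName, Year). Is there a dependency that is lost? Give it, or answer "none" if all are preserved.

none

AName, Price → ISBN, Title: restricted closure across fragments reaches ISBN, Title.
Price → Year lies within R2.
Title → PName, Year lies within R2.
Title, Year → ISBN, Price: restricted closure across fragments reaches ISBN, Price.
Every dependency is enforceable on the fragments, so the decomposition is dependency-preserving.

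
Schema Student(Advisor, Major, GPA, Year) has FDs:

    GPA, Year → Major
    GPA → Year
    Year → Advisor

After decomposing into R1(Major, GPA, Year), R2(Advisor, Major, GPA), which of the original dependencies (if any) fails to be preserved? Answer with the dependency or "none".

Year → Advisor

Check Year → Advisor: no single fragment contains all of {Advisor, Year}, and the restricted closure of {Year} across the fragments never reaches {Advisor}.
GPA, Year → Major is preserved.
GPA → Year is preserved.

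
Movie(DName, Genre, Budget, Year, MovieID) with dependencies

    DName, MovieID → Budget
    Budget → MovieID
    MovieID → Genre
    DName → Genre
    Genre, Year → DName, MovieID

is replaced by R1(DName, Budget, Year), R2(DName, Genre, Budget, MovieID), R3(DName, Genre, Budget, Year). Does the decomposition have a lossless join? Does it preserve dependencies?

lossless and dependency-preserving

Lossless test (chase): Rows 1 and 2 agree on Budget; apply Budget→MovieID and equate their MovieID entries. Rows 1 and 3 agree on Budget; apply Budget→MovieID and equate their MovieID entries. Rows 1 and 2 agree on MovieID; apply MovieID→Genre and equate their Genre entries. Row 1 is now all distinguished symbols — the join is lossless.
Dependency preservation: Genre, Year → DName, MovieID is not contained in any single fragment, but the restricted closure of its left-hand side across the fragments still reaches the right-hand side; the remaining FDs each lie inside some fragment. All dependencies are preserved.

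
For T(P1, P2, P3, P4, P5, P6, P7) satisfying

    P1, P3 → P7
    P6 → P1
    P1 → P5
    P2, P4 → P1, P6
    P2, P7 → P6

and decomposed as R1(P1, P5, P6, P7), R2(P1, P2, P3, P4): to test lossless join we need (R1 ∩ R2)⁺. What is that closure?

P1, P5

R1 ∩ R2 = {P1}.
P1 → P5 applies, adding P5
Closure: {P1, P5}.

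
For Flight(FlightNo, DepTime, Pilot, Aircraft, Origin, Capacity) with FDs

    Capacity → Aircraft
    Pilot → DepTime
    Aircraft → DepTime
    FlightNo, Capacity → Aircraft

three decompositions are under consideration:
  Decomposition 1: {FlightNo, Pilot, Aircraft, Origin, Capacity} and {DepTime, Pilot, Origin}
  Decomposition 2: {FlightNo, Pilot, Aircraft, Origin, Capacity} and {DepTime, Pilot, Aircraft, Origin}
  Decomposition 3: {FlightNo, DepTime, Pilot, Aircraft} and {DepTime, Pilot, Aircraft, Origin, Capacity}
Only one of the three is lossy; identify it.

Decomposition 3

Decomposition 1: common = {Pilot, Origin}, closure = {DepTime, Pilot, Origin} → lossless.
Decomposition 2: common = {Pilot, Aircraft, Origin}, closure = {DepTime, Pilot, Aircraft, Origin} → lossless.
Decomposition 3: common = {DepTime, Pilot, Aircraft}, closure = {DepTime, Pilot, Aircraft} → lossy.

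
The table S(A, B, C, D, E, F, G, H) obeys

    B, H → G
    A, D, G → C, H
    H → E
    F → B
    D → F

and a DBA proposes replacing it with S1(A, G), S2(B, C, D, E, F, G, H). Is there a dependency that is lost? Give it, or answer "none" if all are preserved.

Check A, D, G → C, H: no single fragment contains all of {A, C, D, G, H}, and the restricted closure of {A, D, G} across the fragments never reaches {C, H}.
B, H → G is preserved.
H → E is preserved.
F → B is preserved.
D → F is preserved.

A, D, G → C, H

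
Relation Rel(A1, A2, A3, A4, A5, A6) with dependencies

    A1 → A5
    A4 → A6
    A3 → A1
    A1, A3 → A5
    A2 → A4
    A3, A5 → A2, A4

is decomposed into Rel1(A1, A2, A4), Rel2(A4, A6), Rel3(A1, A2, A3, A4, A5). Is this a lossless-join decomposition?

Chase test. Columns are A1, A2, A3, A4, A5, A6; row i has aⱼ where attribute j ∈ Reli, else bᵢⱼ.
Initial tableau (one row per fragment):
  row 1: a1 a2 b13 a4 b15 b16
  row 2: b21 b22 b23 a4 b25 a6
  row 3: a1 a2 a3 a4 a5 b36
Rows 1 and 3 agree on A1; apply A1→A5 and equate their A5 entries.
Rows 1 and 2 agree on A4; apply A4→A6 and equate their A6 entries.
Rows 1 and 3 agree on A4; apply A4→A6 and equate their A6 entries.
Row 3 is now all distinguished symbols — the join is lossless.

Yes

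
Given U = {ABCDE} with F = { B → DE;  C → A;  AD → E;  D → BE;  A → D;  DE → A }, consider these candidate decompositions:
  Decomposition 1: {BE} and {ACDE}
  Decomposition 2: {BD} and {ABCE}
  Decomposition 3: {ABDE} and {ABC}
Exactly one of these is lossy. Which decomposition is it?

Decomposition 1: common = {E}, closure = {E} → lossy.
Decomposition 2: common = {B}, closure = {ABDE} → lossless.
Decomposition 3: common = {AB}, closure = {ABDE} → lossless.

Decomposition 1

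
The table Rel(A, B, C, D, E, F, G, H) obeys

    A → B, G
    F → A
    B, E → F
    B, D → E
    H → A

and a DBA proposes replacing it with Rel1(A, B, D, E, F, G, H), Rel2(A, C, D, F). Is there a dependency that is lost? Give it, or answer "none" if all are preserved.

none

A → B, G lies within Rel1.
F → A lies within Rel1.
B, E → F lies within Rel1.
B, D → E lies within Rel1.
H → A lies within Rel1.
Every dependency is enforceable on the fragments, so the decomposition is dependency-preserving.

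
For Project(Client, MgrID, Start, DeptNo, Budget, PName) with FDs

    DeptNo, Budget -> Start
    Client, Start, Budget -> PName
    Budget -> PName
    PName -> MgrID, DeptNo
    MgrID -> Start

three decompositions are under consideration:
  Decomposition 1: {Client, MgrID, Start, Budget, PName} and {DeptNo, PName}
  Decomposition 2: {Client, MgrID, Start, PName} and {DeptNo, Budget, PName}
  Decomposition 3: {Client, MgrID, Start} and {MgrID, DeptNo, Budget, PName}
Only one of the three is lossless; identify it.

Decomposition 1: common = {PName}, closure = {MgrID, Start, DeptNo, PName} → lossless.
Decomposition 2: common = {PName}, closure = {MgrID, Start, DeptNo, PName} → lossy.
Decomposition 3: common = {MgrID}, closure = {MgrID, Start} → lossy.

Decomposition 1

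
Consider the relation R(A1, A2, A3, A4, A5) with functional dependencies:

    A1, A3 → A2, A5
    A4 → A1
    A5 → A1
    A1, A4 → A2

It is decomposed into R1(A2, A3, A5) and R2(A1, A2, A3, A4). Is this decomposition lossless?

No

Common attributes: R1 ∩ R2 = {A2, A3}.
No dependency enlarges {A2, A3}, so (A2, A3)⁺ = {A2, A3}.
The closure contains neither all of R1 = {A2, A3, A5} nor all of R2 = {A1, A2, A3, A4}, so the common attributes are not a superkey of either fragment. The join is lossy.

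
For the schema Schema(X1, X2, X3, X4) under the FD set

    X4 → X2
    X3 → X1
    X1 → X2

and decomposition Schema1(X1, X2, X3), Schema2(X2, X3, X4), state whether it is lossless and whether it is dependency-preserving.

lossless and dependency-preserving

Lossless test: (X2, X3)⁺ = {X1, X2, X3}, which contains all of one fragment — lossless.
Dependency preservation: every FD's attributes lie within a single fragment, so each can be enforced locally — preserved.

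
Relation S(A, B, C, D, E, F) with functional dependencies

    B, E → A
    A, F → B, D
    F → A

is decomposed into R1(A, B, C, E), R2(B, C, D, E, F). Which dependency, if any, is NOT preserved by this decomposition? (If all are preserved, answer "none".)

Check F → A: no single fragment contains all of {A, F}, and the restricted closure of {F} across the fragments never reaches {A}.
B, E → A is preserved.
A, F → B, D is preserved.

F → A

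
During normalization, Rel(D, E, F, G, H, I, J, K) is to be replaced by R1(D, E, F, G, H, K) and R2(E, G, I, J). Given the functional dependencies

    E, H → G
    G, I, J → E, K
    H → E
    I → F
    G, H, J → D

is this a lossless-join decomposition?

No

Common attributes: R1 ∩ R2 = {E, G}.
No dependency enlarges {E, G}, so (E, G)⁺ = {E, G}.
The closure contains neither all of R1 = {D, E, F, G, H, K} nor all of R2 = {E, G, I, J}, so the common attributes are not a superkey of either fragment. The join is lossy.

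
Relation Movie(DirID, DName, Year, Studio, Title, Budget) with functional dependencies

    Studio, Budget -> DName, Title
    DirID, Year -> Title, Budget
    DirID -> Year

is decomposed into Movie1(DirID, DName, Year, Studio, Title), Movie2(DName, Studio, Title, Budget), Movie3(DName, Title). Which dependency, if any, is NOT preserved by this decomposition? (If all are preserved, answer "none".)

DirID, Year -> Title, Budget

Check DirID, Year → Title, Budget: no single fragment contains all of {DirID, Year, Title, Budget}, and the restricted closure of {DirID, Year} across the fragments never reaches {Title, Budget}.
Studio, Budget → DName, Title is preserved.
DirID → Year is preserved.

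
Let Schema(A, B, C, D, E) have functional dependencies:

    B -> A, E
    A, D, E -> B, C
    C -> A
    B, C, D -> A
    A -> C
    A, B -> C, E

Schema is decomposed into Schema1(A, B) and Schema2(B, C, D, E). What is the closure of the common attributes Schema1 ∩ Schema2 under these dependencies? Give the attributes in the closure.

Schema1 ∩ Schema2 = {B}.
B → A, E applies, adding A, E
A → C applies, adding C
Closure: {A, B, C, E}.

A, B, C, E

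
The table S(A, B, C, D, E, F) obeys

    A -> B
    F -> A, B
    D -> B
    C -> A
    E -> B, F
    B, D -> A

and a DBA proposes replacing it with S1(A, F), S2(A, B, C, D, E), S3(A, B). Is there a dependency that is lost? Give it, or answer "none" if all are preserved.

Check E → B, F: no single fragment contains all of {B, E, F}, and the restricted closure of {E} across the fragments never reaches {B, F}.
A → B is preserved.
F → A, B is preserved.
D → B is preserved.
C → A is preserved.
B, D → A is preserved.

E -> B, F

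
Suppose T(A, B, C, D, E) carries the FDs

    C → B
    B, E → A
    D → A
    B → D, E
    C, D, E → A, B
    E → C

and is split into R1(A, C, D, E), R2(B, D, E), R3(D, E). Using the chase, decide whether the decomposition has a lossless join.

Chase test. Columns are A, B, C, D, E; row i has aⱼ where attribute j ∈ Ri, else bᵢⱼ.
Initial tableau (one row per fragment):
  row 1: a1 b12 a3 a4 a5
  row 2: b21 a2 b23 a4 a5
  row 3: b31 b32 b33 a4 a5
Rows 1 and 2 agree on D; apply D→A and equate their A entries.
Rows 1 and 3 agree on D; apply D→A and equate their A entries.
Rows 1 and 2 agree on E; apply E→C and equate their C entries.
Rows 1 and 3 agree on E; apply E→C and equate their C entries.
Rows 1 and 2 agree on C; apply C→B and equate their B entries.
Rows 1 and 3 agree on C; apply C→B and equate their B entries.
Row 1 is now all distinguished symbols — the join is lossless.

Yes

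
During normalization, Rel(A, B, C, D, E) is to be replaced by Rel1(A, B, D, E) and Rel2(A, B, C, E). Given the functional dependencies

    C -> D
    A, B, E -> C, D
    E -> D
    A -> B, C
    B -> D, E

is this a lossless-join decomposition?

Yes

Common attributes: Rel1 ∩ Rel2 = {A, B, E}.
Closure of {A, B, E}: A, B, E → C, D applies, adding C, D. So (A, B, E)⁺ = {A, B, C, D, E}.
This closure contains every attribute of Rel1, so Rel1 ∩ Rel2 → Rel1. The join is lossless.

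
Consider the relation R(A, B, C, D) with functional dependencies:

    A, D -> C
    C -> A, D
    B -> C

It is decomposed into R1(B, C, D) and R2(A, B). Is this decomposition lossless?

Common attributes: R1 ∩ R2 = {B}.
Closure of {B}: B → C applies, adding C; C → A, D applies, adding A, D. So (B)⁺ = {A, B, C, D}.
This closure contains every attribute of R1, so R1 ∩ R2 → R1. The join is lossless.

Yes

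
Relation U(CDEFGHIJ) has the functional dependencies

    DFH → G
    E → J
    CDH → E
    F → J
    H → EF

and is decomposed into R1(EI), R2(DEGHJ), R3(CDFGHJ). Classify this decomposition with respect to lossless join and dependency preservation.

Lossless test (chase): Rows 1 and 2 agree on E; apply E→J and equate their J entries. Rows 2 and 3 agree on H; apply H→EF and equate their EF entries. No row becomes fully distinguished — the join is lossy.
Dependency preservation: CDH → E; H → EF are not contained in any single fragment, but the restricted closure of each left-hand side across the fragments still reaches the right-hand side; the remaining FDs each lie inside some fragment. All dependencies are preserved.

lossy but dependency-preserving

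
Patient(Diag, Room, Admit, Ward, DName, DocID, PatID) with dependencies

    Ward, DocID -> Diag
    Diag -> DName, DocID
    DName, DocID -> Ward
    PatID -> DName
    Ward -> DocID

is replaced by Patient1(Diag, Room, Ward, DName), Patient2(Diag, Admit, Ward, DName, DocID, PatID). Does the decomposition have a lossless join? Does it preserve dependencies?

Lossless test: (Diag, Ward, DName)⁺ = {Diag, Ward, DName, DocID}, which is a superkey of neither fragment — lossy.
Dependency preservation: every FD's attributes lie within a single fragment, so each can be enforced locally — preserved.

lossy but dependency-preserving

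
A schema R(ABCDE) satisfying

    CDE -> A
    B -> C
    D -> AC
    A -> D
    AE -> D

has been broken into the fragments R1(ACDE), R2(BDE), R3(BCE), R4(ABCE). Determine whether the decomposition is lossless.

Yes

Chase test. Columns are ABCDE; row i has aⱼ where attribute j ∈ Ri, else bᵢⱼ.
Initial tableau (one row per fragment):
  row 1: a1 b12 a3 a4 a5
  row 2: b21 a2 b23 a4 a5
  row 3: b31 a2 a3 b34 a5
  row 4: a1 a2 a3 b44 a5
Rows 2 and 3 agree on B; apply B→C and equate their C entries.
Rows 1 and 2 agree on D; apply D→AC and equate their AC entries.
Rows 1 and 4 agree on A; apply A→D and equate their D entries.
Row 2 is now all distinguished symbols — the join is lossless.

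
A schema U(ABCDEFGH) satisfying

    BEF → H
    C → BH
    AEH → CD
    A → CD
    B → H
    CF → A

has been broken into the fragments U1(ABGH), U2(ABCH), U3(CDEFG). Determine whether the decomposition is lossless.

Chase test. Columns are ABCDEFGH; row i has aⱼ where attribute j ∈ Ui, else bᵢⱼ.
Initial tableau (one row per fragment):
  row 1: a1 a2 b13 b14 b15 b16 a7 a8
  row 2: a1 a2 a3 b24 b25 b26 b27 a8
  row 3: b31 b32 a3 a4 a5 a6 a7 b38
Rows 2 and 3 agree on C; apply C→BH and equate their BH entries.
Rows 1 and 2 agree on A; apply A→CD and equate their CD entries.
No row becomes fully distinguished — the join is lossy.

No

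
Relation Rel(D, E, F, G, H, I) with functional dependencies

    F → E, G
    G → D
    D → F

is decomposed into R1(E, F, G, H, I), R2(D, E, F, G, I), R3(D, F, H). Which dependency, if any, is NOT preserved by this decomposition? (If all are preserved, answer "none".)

none

F → E, G lies within R1.
G → D lies within R2.
D → F lies within R2.
Every dependency is enforceable on the fragments, so the decomposition is dependency-preserving.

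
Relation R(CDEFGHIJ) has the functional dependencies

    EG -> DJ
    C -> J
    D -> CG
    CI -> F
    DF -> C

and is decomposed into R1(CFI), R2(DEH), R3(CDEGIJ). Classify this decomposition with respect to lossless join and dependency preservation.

lossy but dependency-preserving

Lossless test (chase): Rows 1 and 3 agree on C; apply C→J and equate their J entries. Rows 2 and 3 agree on D; apply D→CG and equate their CG entries. Rows 1 and 3 agree on CI; apply CI→F and equate their F entries. Rows 2 and 3 agree on EG; apply EG→DJ and equate their DJ entries. No row becomes fully distinguished — the join is lossy.
Dependency preservation: DF → C is not contained in any single fragment, but the restricted closure of its left-hand side across the fragments still reaches the right-hand side; the remaining FDs each lie inside some fragment. All dependencies are preserved.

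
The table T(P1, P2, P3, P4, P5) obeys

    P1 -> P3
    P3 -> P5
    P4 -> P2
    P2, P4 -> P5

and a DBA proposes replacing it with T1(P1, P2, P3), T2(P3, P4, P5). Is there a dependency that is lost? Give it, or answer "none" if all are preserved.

P4 -> P2

Check P4 → P2: no single fragment contains all of {P2, P4}, and the restricted closure of {P4} across the fragments never reaches {P2}.
P1 → P3 is preserved.
P3 → P5 is preserved.
P2, P4 → P5 is preserved.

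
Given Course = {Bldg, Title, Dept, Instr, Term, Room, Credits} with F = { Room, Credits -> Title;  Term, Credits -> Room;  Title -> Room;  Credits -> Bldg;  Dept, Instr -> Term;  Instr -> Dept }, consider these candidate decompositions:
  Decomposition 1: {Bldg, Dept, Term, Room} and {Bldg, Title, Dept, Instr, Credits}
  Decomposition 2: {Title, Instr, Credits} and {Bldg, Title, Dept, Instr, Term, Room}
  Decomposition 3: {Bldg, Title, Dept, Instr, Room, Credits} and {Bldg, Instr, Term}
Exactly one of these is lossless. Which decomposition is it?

Decomposition 3

Decomposition 1: common = {Bldg, Dept}, closure = {Bldg, Dept} → lossy.
Decomposition 2: common = {Title, Instr}, closure = {Title, Dept, Instr, Term, Room} → lossy.
Decomposition 3: common = {Bldg, Instr}, closure = {Bldg, Dept, Instr, Term} → lossless.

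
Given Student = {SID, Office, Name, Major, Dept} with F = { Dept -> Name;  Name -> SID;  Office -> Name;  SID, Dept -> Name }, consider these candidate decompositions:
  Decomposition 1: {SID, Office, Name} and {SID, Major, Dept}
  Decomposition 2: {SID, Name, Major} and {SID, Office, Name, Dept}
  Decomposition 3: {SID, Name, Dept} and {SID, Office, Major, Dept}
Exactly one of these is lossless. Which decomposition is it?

Decomposition 1: common = {SID}, closure = {SID} → lossy.
Decomposition 2: common = {SID, Name}, closure = {SID, Name} → lossy.
Decomposition 3: common = {SID, Dept}, closure = {SID, Name, Dept} → lossless.

Decomposition 3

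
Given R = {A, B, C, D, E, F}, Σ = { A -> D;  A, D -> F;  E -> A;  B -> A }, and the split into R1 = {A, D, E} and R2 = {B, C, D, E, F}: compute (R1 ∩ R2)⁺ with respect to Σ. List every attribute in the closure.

A, D, E, F

R1 ∩ R2 = {D, E}.
E → A applies, adding A
A, D → F applies, adding F
Closure: {A, D, E, F}.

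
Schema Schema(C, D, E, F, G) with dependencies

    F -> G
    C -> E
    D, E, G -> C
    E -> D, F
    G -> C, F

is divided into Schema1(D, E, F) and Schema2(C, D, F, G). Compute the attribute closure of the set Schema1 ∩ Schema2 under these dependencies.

Schema1 ∩ Schema2 = {D, F}.
F → G applies, adding G
G → C, F applies, adding C
C → E applies, adding E
Closure: {C, D, E, F, G}.

C, D, E, F, G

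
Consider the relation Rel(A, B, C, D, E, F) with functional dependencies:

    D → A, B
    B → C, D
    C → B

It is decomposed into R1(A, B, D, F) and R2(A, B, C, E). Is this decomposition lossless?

No

Common attributes: R1 ∩ R2 = {A, B}.
Closure of {A, B}: B → C, D applies, adding C, D. So (A, B)⁺ = {A, B, C, D}.
The closure contains neither all of R1 = {A, B, D, F} nor all of R2 = {A, B, C, E}, so the common attributes are not a superkey of either fragment. The join is lossy.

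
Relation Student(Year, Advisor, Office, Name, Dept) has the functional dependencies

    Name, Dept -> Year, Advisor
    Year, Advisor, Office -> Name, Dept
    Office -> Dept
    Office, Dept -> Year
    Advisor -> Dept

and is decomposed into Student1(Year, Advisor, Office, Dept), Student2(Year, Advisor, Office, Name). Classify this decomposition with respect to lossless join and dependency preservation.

Lossless test: (Year, Advisor, Office)⁺ = {Year, Advisor, Office, Name, Dept}, which contains all of one fragment — lossless.
Dependency preservation: the restricted closure of {Name, Dept} across the fragments never reaches {Year, Advisor}, so Name, Dept → Year, Advisor cannot be enforced without a join — not preserved.

lossless but not dependency-preserving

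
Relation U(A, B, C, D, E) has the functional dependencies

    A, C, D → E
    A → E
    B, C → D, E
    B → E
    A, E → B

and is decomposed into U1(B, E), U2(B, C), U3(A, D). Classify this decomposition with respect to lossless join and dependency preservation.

lossy and not dependency-preserving

Lossless test (chase): Rows 1 and 2 agree on B; apply B→E and equate their E entries. No row becomes fully distinguished — the join is lossy.
Dependency preservation: the restricted closure of {A, C, D} across the fragments never reaches {E}, so A, C, D → E cannot be enforced without a join — not preserved.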